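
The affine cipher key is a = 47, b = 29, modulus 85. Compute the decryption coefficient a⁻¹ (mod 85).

Extended Euclidean algorithm:
85 = 1·47 + 38
47 = 1·38 + 9
38 = 4·9 + 2
9 = 4·2 + 1
2 = 2·1 + 0
The gcd is 1. Working backward:
1 = 9 − 4·2
1 = −4·38 + 17·9
1 = 17·47 − 21·38
1 = −21·85 + 38·47
So 47·38 ≡ 1 (mod 85).

38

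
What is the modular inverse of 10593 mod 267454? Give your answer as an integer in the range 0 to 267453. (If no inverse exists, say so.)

no inverse exists

Compute gcd(10593, 267454):
267454 = 25*10593 + 2629
10593 = 4*2629 + 77
2629 = 34*77 + 11
77 = 7*11 + 0
Since gcd = 11 > 1, 10593 is not a unit mod 267454.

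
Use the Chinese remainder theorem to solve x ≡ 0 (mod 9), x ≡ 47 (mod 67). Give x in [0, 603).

315

Write x = 0 + 9·k. Then 9·k ≡ 47 − 0 ≡ 47 (mod 67).
Need 9⁻¹ mod 67. Extended Euclid on (67, 9):
67 = 7*9 + 4
9 = 2*4 + 1
4 = 4*1 + 0
Back-substitute:
1 = 9 − 2·4
1 = −2·67 + 15·9
9⁻¹ ≡ 15 (mod 67), so k ≡ 15·47 ≡ 35 (mod 67).
x = 0 + 9·35 = 315.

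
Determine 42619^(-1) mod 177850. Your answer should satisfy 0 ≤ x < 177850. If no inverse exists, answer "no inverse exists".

gcd(177850, 42619) by repeated division:
177850 = 4·42619 + 7374
42619 = 5·7374 + 5749
7374 = 1·5749 + 1625
5749 = 3·1625 + 874
1625 = 1·874 + 751
874 = 1·751 + 123
751 = 6·123 + 13
123 = 9·13 + 6
13 = 2·6 + 1
6 = 6·1 + 0
The gcd is 1. Working backward:
1 = 13 − 2·6
1 = −2·123 + 19·13
1 = 19·751 − 116·123
1 = −116·874 + 135·751
1 = 135·1625 − 251·874
1 = −251·5749 + 888·1625
1 = 888·7374 − 1139·5749
1 = −1139·42619 + 6583·7374
1 = 6583·177850 − 27471·42619
Hence 42619⁻¹ ≡ -27471 ≡ 150379 (mod 177850).

150379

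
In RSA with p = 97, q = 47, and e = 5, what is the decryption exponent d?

φ(n) = (p−1)(q−1) = 96·46 = 4416.
Need d with 5·d ≡ 1 (mod 4416). Apply the extended Euclidean algorithm:
4416 = 883*5 + 1
5 = 5*1 + 0
Back-substitute:
1 = 4416 − 883·5
So 5·(-883) ≡ 1 (mod 4416), hence d ≡ -883 ≡ 3533 (mod 4416).

3533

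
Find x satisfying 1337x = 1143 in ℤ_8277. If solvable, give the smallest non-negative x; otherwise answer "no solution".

1239

First find gcd(1337, 8277):
8277 = 6×1337 + 255
1337 = 5×255 + 62
255 = 4×62 + 7
62 = 8×7 + 6
7 = 1×6 + 1
6 = 6×1 + 0
gcd = 1, so a unique solution mod 8277 exists.
Back-substitute for the Bézout coefficients:
1 = 7 − 6
1 = −62 + 9·7
1 = 9·255 − 37·62
1 = −37·1337 + 194·255
1 = 194·8277 − 1201·1337
So 1337·(-1201) ≡ 1 (mod 8277), giving 1337⁻¹ ≡ 7076.
x ≡ 1337⁻¹·1143 ≡ 7076·1143 ≡ 1239 (mod 8277).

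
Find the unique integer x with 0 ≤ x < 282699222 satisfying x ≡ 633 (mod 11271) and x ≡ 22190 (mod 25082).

Write x = 633 + 11271·k. Then 11271·k ≡ 22190 − 633 ≡ 21557 (mod 25082).
Need 11271⁻¹ mod 25082. Extended Euclid on (25082, 11271):
25082 = 2×11271 + 2540
11271 = 4×2540 + 1111
2540 = 2×1111 + 318
1111 = 3×318 + 157
318 = 2×157 + 4
157 = 39×4 + 1
4 = 4×1 + 0
Back-substitute:
1 = 157 − 39·4
1 = −39·318 + 79·157
1 = 79·1111 − 276·318
1 = −276·2540 + 631·1111
1 = 631·11271 − 2800·2540
1 = −2800·25082 + 6231·11271
11271⁻¹ ≡ 6231 (mod 25082), so k ≡ 6231·21557 ≡ 7557 (mod 25082).
x = 633 + 11271·7557 = 85175580.

85175580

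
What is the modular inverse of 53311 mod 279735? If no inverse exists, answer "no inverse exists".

Apply the Euclidean algorithm to 279735 and 53311:
279735 = 5·53311 + 13180
53311 = 4·13180 + 591
13180 = 22·591 + 178
591 = 3·178 + 57
178 = 3·57 + 7
57 = 8·7 + 1
7 = 7·1 + 0
Since gcd(53311, 279735) = 1, back-substitute to write 1 as a combination:
1 = 57 − 8·7
1 = −8·178 + 25·57
1 = 25·591 − 83·178
1 = −83·13180 + 1851·591
1 = 1851·53311 − 7487·13180
1 = −7487·279735 + 39286·53311
So 53311·39286 ≡ 1 (mod 279735).

39286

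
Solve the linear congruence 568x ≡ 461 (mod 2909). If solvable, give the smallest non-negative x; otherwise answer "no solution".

2454

First find gcd(568, 2909):
2909 = 5·568 + 69
568 = 8·69 + 16
69 = 4·16 + 5
16 = 3·5 + 1
5 = 5·1 + 0
gcd = 1, so a unique solution mod 2909 exists.
Back-substitute for the Bézout coefficients:
1 = 16 − 3·5
1 = −3·69 + 13·16
1 = 13·568 − 107·69
1 = −107·2909 + 548·568
So 568·(548) ≡ 1 (mod 2909), giving 568⁻¹ ≡ 548.
x ≡ 568⁻¹·461 ≡ 548·461 ≡ 2454 (mod 2909).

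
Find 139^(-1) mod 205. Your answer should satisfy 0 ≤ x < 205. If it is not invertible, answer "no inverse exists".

59

gcd(205, 139) by repeated division:
205 = 1·139 + 66
139 = 2·66 + 7
66 = 9·7 + 3
7 = 2·3 + 1
3 = 3·1 + 0
gcd = 1, so the inverse exists. Back-substitute:
1 = 7 − 2·3
1 = −2·66 + 19·7
1 = 19·139 − 40·66
1 = −40·205 + 59·139
So 139·59 ≡ 1 (mod 205).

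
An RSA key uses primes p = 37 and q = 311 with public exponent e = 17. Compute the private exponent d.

1313

φ(n) = (p−1)(q−1) = 36·310 = 11160.
Need d with 17·d ≡ 1 (mod 11160). Apply the extended Euclidean algorithm:
11160 = 656×17 + 8
17 = 2×8 + 1
8 = 8×1 + 0
Back-substitute:
1 = 17 − 2·8
1 = −2·11160 + 1313·17
So 17·1313 ≡ 1 (mod 11160), hence d = 1313.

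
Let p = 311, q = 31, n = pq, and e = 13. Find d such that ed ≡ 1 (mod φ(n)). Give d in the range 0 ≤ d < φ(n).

3577

φ(n) = (p−1)(q−1) = 310·30 = 9300.
Need d with 13·d ≡ 1 (mod 9300). Apply the extended Euclidean algorithm:
9300 = 715*13 + 5
13 = 2*5 + 3
5 = 1*3 + 2
3 = 1*2 + 1
2 = 2*1 + 0
Back-substitute:
1 = 3 − 2
1 = −5 + 2·3
1 = 2·13 − 5·5
1 = −5·9300 + 3577·13
So 13·3577 ≡ 1 (mod 9300), hence d = 3577.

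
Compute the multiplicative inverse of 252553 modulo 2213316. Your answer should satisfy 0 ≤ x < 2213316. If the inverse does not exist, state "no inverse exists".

no inverse exists

Euclidean algorithm on 2213316, 252553:
2213316 = 8×252553 + 192892
252553 = 1×192892 + 59661
192892 = 3×59661 + 13909
59661 = 4×13909 + 4025
13909 = 3×4025 + 1834
4025 = 2×1834 + 357
1834 = 5×357 + 49
357 = 7×49 + 14
49 = 3×14 + 7
14 = 2×7 + 0
gcd(252553, 2213316) = 7 ≠ 1, so 252553 has no multiplicative inverse modulo 2213316.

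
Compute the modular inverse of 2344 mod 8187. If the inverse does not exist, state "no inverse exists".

gcd(8187, 2344) by repeated division:
8187 = 3·2344 + 1155
2344 = 2·1155 + 34
1155 = 33·34 + 33
34 = 1·33 + 1
33 = 33·1 + 0
The gcd is 1. Working backward:
1 = 34 − 33
1 = −1155 + 34·34
1 = 34·2344 − 69·1155
1 = −69·8187 + 241·2344
So 2344·241 ≡ 1 (mod 8187).

241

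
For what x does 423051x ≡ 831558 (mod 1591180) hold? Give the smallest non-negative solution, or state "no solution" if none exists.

384818

First find gcd(423051, 1591180):
1591180 = 3·423051 + 322027
423051 = 1·322027 + 101024
322027 = 3·101024 + 18955
101024 = 5·18955 + 6249
18955 = 3·6249 + 208
6249 = 30·208 + 9
208 = 23·9 + 1
9 = 9·1 + 0
gcd = 1, so a unique solution mod 1591180 exists.
Back-substitute for the Bézout coefficients:
1 = 208 − 23·9
1 = −23·6249 + 691·208
1 = 691·18955 − 2096·6249
1 = −2096·101024 + 11171·18955
1 = 11171·322027 − 35609·101024
1 = −35609·423051 + 46780·322027
1 = 46780·1591180 − 175949·423051
So 423051·(-175949) ≡ 1 (mod 1591180), giving 423051⁻¹ ≡ 1415231.
x ≡ 423051⁻¹·831558 ≡ 1415231·831558 ≡ 384818 (mod 1591180).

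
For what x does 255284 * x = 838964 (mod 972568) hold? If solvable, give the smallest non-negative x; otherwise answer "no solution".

First find gcd(255284, 972568):
972568 = 3×255284 + 206716
255284 = 1×206716 + 48568
206716 = 4×48568 + 12444
48568 = 3×12444 + 11236
12444 = 1×11236 + 1208
11236 = 9×1208 + 364
1208 = 3×364 + 116
364 = 3×116 + 16
116 = 7×16 + 4
16 = 4×4 + 0
gcd = 4 and 4 | 838964, so solutions exist. Divide through by 4: 63821x ≡ 209741 (mod 243142).
Now find 63821⁻¹ mod 243142:
243142 = 3*63821 + 51679
63821 = 1*51679 + 12142
51679 = 4*12142 + 3111
12142 = 3*3111 + 2809
3111 = 1*2809 + 302
2809 = 9*302 + 91
302 = 3*91 + 29
91 = 3*29 + 4
29 = 7*4 + 1
4 = 4*1 + 0
Back-substitute:
1 = 29 − 7·4
1 = −7·91 + 22·29
1 = 22·302 − 73·91
1 = −73·2809 + 679·302
1 = 679·3111 − 752·2809
1 = −752·12142 + 2935·3111
1 = 2935·51679 − 12492·12142
1 = −12492·63821 + 15427·51679
1 = 15427·243142 − 58773·63821
So 63821·(-58773) ≡ 1 (mod 243142), i.e. 63821⁻¹ ≡ 184369.
Then x ≡ 184369·209741 ≡ 191607 (mod 243142); the smallest non-negative solution is x = 191607.

191607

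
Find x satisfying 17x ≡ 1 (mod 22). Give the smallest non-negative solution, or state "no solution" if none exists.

13

First find gcd(17, 22):
22 = 1·17 + 5
17 = 3·5 + 2
5 = 2·2 + 1
2 = 2·1 + 0
gcd = 1, so a unique solution mod 22 exists.
Back-substitute for the Bézout coefficients:
1 = 5 − 2·2
1 = −2·17 + 7·5
1 = 7·22 − 9·17
So 17·(-9) ≡ 1 (mod 22), giving 17⁻¹ ≡ 13.
x ≡ 17⁻¹·1 ≡ 13·1 ≡ 13 (mod 22).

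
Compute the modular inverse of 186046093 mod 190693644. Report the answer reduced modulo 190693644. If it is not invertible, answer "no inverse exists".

63003709

Run Euclid on (190693644, 186046093):
190693644 = 1*186046093 + 4647551
186046093 = 40*4647551 + 144053
4647551 = 32*144053 + 37855
144053 = 3*37855 + 30488
37855 = 1*30488 + 7367
30488 = 4*7367 + 1020
7367 = 7*1020 + 227
1020 = 4*227 + 112
227 = 2*112 + 3
112 = 37*3 + 1
3 = 3*1 + 0
gcd = 1, so the inverse exists. Back-substitute:
1 = 112 − 37·3
1 = −37·227 + 75·112
1 = 75·1020 − 337·227
1 = −337·7367 + 2434·1020
1 = 2434·30488 − 10073·7367
1 = −10073·37855 + 12507·30488
1 = 12507·144053 − 47594·37855
1 = −47594·4647551 + 1535515·144053
1 = 1535515·186046093 − 61468194·4647551
1 = −61468194·190693644 + 63003709·186046093
So 186046093·63003709 ≡ 1 (mod 190693644).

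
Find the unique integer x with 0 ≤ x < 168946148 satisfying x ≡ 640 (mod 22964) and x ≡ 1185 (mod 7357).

88366112

Write x = 640 + 22964·k. Then 22964·k ≡ 1185 − 640 ≡ 545 (mod 7357).
Need 22964⁻¹ mod 7357. Extended Euclid on (7357, 893):
7357 = 8*893 + 213
893 = 4*213 + 41
213 = 5*41 + 8
41 = 5*8 + 1
8 = 8*1 + 0
Back-substitute:
1 = 41 − 5·8
1 = −5·213 + 26·41
1 = 26·893 − 109·213
1 = −109·7357 + 898·893
22964⁻¹ ≡ 898 (mod 7357), so k ≡ 898·545 ≡ 3848 (mod 7357).
x = 640 + 22964·3848 = 88366112.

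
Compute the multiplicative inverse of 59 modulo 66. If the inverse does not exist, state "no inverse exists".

47

Apply the Euclidean algorithm to 66 and 59:
66 = 1*59 + 7
59 = 8*7 + 3
7 = 2*3 + 1
3 = 3*1 + 0
Since gcd(59, 66) = 1, back-substitute to write 1 as a combination:
1 = 7 − 2·3
1 = −2·59 + 17·7
1 = 17·66 − 19·59
So 59·(-19) ≡ 1 (mod 66), and -19 ≡ 47 (mod 66).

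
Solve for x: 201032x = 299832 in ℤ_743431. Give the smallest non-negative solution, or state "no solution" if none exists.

First find gcd(201032, 743431):
743431 = 3*201032 + 140335
201032 = 1*140335 + 60697
140335 = 2*60697 + 18941
60697 = 3*18941 + 3874
18941 = 4*3874 + 3445
3874 = 1*3445 + 429
3445 = 8*429 + 13
429 = 33*13 + 0
gcd = 13 and 13 | 299832, so solutions exist. Divide through by 13: 15464x ≡ 23064 (mod 57187).
Now find 15464⁻¹ mod 57187:
57187 = 3*15464 + 10795
15464 = 1*10795 + 4669
10795 = 2*4669 + 1457
4669 = 3*1457 + 298
1457 = 4*298 + 265
298 = 1*265 + 33
265 = 8*33 + 1
33 = 33*1 + 0
Back-substitute:
1 = 265 − 8·33
1 = −8·298 + 9·265
1 = 9·1457 − 44·298
1 = −44·4669 + 141·1457
1 = 141·10795 − 326·4669
1 = −326·15464 + 467·10795
1 = 467·57187 − 1727·15464
So 15464·(-1727) ≡ 1 (mod 57187), i.e. 15464⁻¹ ≡ 55460.
Then x ≡ 55460·23064 ≡ 27811 (mod 57187); the smallest non-negative solution is x = 27811.

27811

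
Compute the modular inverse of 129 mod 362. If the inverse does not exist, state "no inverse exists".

Extended Euclidean algorithm:
362 = 2·129 + 104
129 = 1·104 + 25
104 = 4·25 + 4
25 = 6·4 + 1
4 = 4·1 + 0
Since gcd(129, 362) = 1, back-substitute to write 1 as a combination:
1 = 25 − 6·4
1 = −6·104 + 25·25
1 = 25·129 − 31·104
1 = −31·362 + 87·129
So 129·87 ≡ 1 (mod 362).

87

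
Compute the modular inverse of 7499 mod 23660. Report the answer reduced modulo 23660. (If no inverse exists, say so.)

Run Euclid on (23660, 7499):
23660 = 3*7499 + 1163
7499 = 6*1163 + 521
1163 = 2*521 + 121
521 = 4*121 + 37
121 = 3*37 + 10
37 = 3*10 + 7
10 = 1*7 + 3
7 = 2*3 + 1
3 = 3*1 + 0
Since gcd(7499, 23660) = 1, back-substitute to write 1 as a combination:
1 = 7 − 2·3
1 = −2·10 + 3·7
1 = 3·37 − 11·10
1 = −11·121 + 36·37
1 = 36·521 − 155·121
1 = −155·1163 + 346·521
1 = 346·7499 − 2231·1163
1 = −2231·23660 + 7039·7499
So 7499·7039 ≡ 1 (mod 23660).

7039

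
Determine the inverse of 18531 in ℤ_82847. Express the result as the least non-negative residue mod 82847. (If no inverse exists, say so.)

Extended Euclidean algorithm:
82847 = 4·18531 + 8723
18531 = 2·8723 + 1085
8723 = 8·1085 + 43
1085 = 25·43 + 10
43 = 4·10 + 3
10 = 3·3 + 1
3 = 3·1 + 0
gcd = 1, so the inverse exists. Back-substitute:
1 = 10 − 3·3
1 = −3·43 + 13·10
1 = 13·1085 − 328·43
1 = −328·8723 + 2637·1085
1 = 2637·18531 − 5602·8723
1 = −5602·82847 + 25045·18531
So 18531·25045 ≡ 1 (mod 82847).

25045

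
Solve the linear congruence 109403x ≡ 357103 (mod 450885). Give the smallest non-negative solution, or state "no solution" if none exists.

124121

First find gcd(109403, 450885):
450885 = 4*109403 + 13273
109403 = 8*13273 + 3219
13273 = 4*3219 + 397
3219 = 8*397 + 43
397 = 9*43 + 10
43 = 4*10 + 3
10 = 3*3 + 1
3 = 3*1 + 0
gcd = 1, so a unique solution mod 450885 exists.
Back-substitute for the Bézout coefficients:
1 = 10 − 3·3
1 = −3·43 + 13·10
1 = 13·397 − 120·43
1 = −120·3219 + 973·397
1 = 973·13273 − 4012·3219
1 = −4012·109403 + 33069·13273
1 = 33069·450885 − 136288·109403
So 109403·(-136288) ≡ 1 (mod 450885), giving 109403⁻¹ ≡ 314597.
x ≡ 109403⁻¹·357103 ≡ 314597·357103 ≡ 124121 (mod 450885).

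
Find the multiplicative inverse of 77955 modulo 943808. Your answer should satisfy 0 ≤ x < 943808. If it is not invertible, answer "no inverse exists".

23403

Run Euclid on (943808, 77955):
943808 = 12·77955 + 8348
77955 = 9·8348 + 2823
8348 = 2·2823 + 2702
2823 = 1·2702 + 121
2702 = 22·121 + 40
121 = 3·40 + 1
40 = 40·1 + 0
Since gcd(77955, 943808) = 1, back-substitute to write 1 as a combination:
1 = 121 − 3·40
1 = −3·2702 + 67·121
1 = 67·2823 − 70·2702
1 = −70·8348 + 207·2823
1 = 207·77955 − 1933·8348
1 = −1933·943808 + 23403·77955
So 77955·23403 ≡ 1 (mod 943808).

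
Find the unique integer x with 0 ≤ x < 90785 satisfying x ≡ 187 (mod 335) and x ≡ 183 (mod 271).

Write x = 187 + 335·k. Then 335·k ≡ 183 − 187 ≡ 267 (mod 271).
Need 335⁻¹ mod 271. Extended Euclid on (271, 64):
271 = 4·64 + 15
64 = 4·15 + 4
15 = 3·4 + 3
4 = 1·3 + 1
3 = 3·1 + 0
Back-substitute:
1 = 4 − 3
1 = −15 + 4·4
1 = 4·64 − 17·15
1 = −17·271 + 72·64
335⁻¹ ≡ 72 (mod 271), so k ≡ 72·267 ≡ 254 (mod 271).
x = 187 + 335·254 = 85277.

85277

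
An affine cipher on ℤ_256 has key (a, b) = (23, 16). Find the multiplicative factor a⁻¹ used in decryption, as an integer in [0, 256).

Extended Euclidean algorithm:
256 = 11·23 + 3
23 = 7·3 + 2
3 = 1·2 + 1
2 = 2·1 + 0
Since gcd(23, 256) = 1, back-substitute to write 1 as a combination:
1 = 3 − 2
1 = −23 + 8·3
1 = 8·256 − 89·23
Thus 23·(-89) ≡ 1 (mod 256); reducing, -89 mod 256 = 167.

167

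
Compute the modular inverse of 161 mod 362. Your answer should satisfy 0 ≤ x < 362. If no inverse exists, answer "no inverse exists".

gcd(362, 161) by repeated division:
362 = 2*161 + 40
161 = 4*40 + 1
40 = 40*1 + 0
gcd = 1, so the inverse exists. Back-substitute:
1 = 161 − 4·40
1 = −4·362 + 9·161
So 161·9 ≡ 1 (mod 362).

9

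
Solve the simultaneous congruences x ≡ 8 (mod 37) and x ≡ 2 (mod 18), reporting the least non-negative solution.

452

Write x = 8 + 37·k. Then 37·k ≡ 2 − 8 ≡ 12 (mod 18).
Need 37⁻¹ mod 18. Extended Euclid on (18, 1):
18 = 18*1 + 0
37⁻¹ ≡ 1 (mod 18), so k ≡ 1·12 ≡ 12 (mod 18).
x = 8 + 37·12 = 452.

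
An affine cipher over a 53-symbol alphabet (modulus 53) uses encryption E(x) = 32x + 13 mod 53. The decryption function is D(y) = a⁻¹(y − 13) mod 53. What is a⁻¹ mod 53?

5

Extended Euclidean algorithm:
53 = 1·32 + 21
32 = 1·21 + 11
21 = 1·11 + 10
11 = 1·10 + 1
10 = 10·1 + 0
Since gcd(32, 53) = 1, back-substitute to write 1 as a combination:
1 = 11 − 10
1 = −21 + 2·11
1 = 2·32 − 3·21
1 = −3·53 + 5·32
So 32·5 ≡ 1 (mod 53).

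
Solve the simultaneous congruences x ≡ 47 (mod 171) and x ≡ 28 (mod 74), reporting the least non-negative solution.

Write x = 47 + 171·k. Then 171·k ≡ 28 − 47 ≡ 55 (mod 74).
Need 171⁻¹ mod 74. Extended Euclid on (74, 23):
74 = 3·23 + 5
23 = 4·5 + 3
5 = 1·3 + 2
3 = 1·2 + 1
2 = 2·1 + 0
Back-substitute:
1 = 3 − 2
1 = −5 + 2·3
1 = 2·23 − 9·5
1 = −9·74 + 29·23
171⁻¹ ≡ 29 (mod 74), so k ≡ 29·55 ≡ 41 (mod 74).
x = 47 + 171·41 = 7058.

7058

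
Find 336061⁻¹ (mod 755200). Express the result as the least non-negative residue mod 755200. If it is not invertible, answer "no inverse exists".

Extended Euclidean algorithm:
755200 = 2×336061 + 83078
336061 = 4×83078 + 3749
83078 = 22×3749 + 600
3749 = 6×600 + 149
600 = 4×149 + 4
149 = 37×4 + 1
4 = 4×1 + 0
Since gcd(336061, 755200) = 1, back-substitute to write 1 as a combination:
1 = 149 − 37·4
1 = −37·600 + 149·149
1 = 149·3749 − 931·600
1 = −931·83078 + 20631·3749
1 = 20631·336061 − 83455·83078
1 = −83455·755200 + 187541·336061
So 336061·187541 ≡ 1 (mod 755200).

187541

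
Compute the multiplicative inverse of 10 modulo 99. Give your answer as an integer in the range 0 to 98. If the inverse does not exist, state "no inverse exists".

Apply the Euclidean algorithm to 99 and 10:
99 = 9·10 + 9
10 = 1·9 + 1
9 = 9·1 + 0
The gcd is 1. Working backward:
1 = 10 − 9
1 = −99 + 10·10
So 10·10 ≡ 1 (mod 99).

10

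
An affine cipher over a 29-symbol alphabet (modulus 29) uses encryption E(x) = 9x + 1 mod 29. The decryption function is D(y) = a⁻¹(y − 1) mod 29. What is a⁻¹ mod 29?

13

Run Euclid on (29, 9):
29 = 3·9 + 2
9 = 4·2 + 1
2 = 2·1 + 0
gcd = 1, so the inverse exists. Back-substitute:
1 = 9 − 4·2
1 = −4·29 + 13·9
So 9·13 ≡ 1 (mod 29).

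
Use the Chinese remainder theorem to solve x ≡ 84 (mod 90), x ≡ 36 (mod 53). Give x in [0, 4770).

354

Write x = 84 + 90·k. Then 90·k ≡ 36 − 84 ≡ 5 (mod 53).
Need 90⁻¹ mod 53. Extended Euclid on (53, 37):
53 = 1·37 + 16
37 = 2·16 + 5
16 = 3·5 + 1
5 = 5·1 + 0
Back-substitute:
1 = 16 − 3·5
1 = −3·37 + 7·16
1 = 7·53 − 10·37
90⁻¹ ≡ 43 (mod 53), so k ≡ 43·5 ≡ 3 (mod 53).
x = 84 + 90·3 = 354.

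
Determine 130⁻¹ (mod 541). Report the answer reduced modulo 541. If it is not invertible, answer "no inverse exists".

412

Apply the Euclidean algorithm to 541 and 130:
541 = 4·130 + 21
130 = 6·21 + 4
21 = 5·4 + 1
4 = 4·1 + 0
Since gcd(130, 541) = 1, back-substitute to write 1 as a combination:
1 = 21 − 5·4
1 = −5·130 + 31·21
1 = 31·541 − 129·130
Hence 130⁻¹ ≡ -129 ≡ 412 (mod 541).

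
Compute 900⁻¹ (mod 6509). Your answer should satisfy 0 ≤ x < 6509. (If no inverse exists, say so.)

Apply the Euclidean algorithm to 6509 and 900:
6509 = 7*900 + 209
900 = 4*209 + 64
209 = 3*64 + 17
64 = 3*17 + 13
17 = 1*13 + 4
13 = 3*4 + 1
4 = 4*1 + 0
Since gcd(900, 6509) = 1, back-substitute to write 1 as a combination:
1 = 13 − 3·4
1 = −3·17 + 4·13
1 = 4·64 − 15·17
1 = −15·209 + 49·64
1 = 49·900 − 211·209
1 = −211·6509 + 1526·900
So 900·1526 ≡ 1 (mod 6509).

1526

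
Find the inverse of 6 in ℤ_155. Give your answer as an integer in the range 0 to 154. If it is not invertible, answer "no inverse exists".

Extended Euclidean algorithm:
155 = 25·6 + 5
6 = 1·5 + 1
5 = 5·1 + 0
gcd = 1, so the inverse exists. Back-substitute:
1 = 6 − 5
1 = −155 + 26·6
So 6·26 ≡ 1 (mod 155).

26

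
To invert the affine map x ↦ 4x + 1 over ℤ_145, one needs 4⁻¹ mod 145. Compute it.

gcd(145, 4) by repeated division:
145 = 36·4 + 1
4 = 4·1 + 0
gcd = 1, so the inverse exists. Back-substitute:
1 = 145 − 36·4
Hence 4⁻¹ ≡ -36 ≡ 109 (mod 145).

109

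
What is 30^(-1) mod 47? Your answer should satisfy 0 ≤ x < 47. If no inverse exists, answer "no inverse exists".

Apply the Euclidean algorithm to 47 and 30:
47 = 1*30 + 17
30 = 1*17 + 13
17 = 1*13 + 4
13 = 3*4 + 1
4 = 4*1 + 0
The gcd is 1. Working backward:
1 = 13 − 3·4
1 = −3·17 + 4·13
1 = 4·30 − 7·17
1 = −7·47 + 11·30
So 30·11 ≡ 1 (mod 47).

11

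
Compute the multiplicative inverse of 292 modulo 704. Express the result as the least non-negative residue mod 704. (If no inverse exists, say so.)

no inverse exists

Euclidean algorithm on 704, 292:
704 = 2·292 + 120
292 = 2·120 + 52
120 = 2·52 + 16
52 = 3·16 + 4
16 = 4·4 + 0
gcd(292, 704) = 4 ≠ 1, so 292 has no multiplicative inverse modulo 704.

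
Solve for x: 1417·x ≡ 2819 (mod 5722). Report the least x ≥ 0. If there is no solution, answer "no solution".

First find gcd(1417, 5722):
5722 = 4·1417 + 54
1417 = 26·54 + 13
54 = 4·13 + 2
13 = 6·2 + 1
2 = 2·1 + 0
gcd = 1, so a unique solution mod 5722 exists.
Back-substitute for the Bézout coefficients:
1 = 13 − 6·2
1 = −6·54 + 25·13
1 = 25·1417 − 656·54
1 = −656·5722 + 2649·1417
So 1417·(2649) ≡ 1 (mod 5722), giving 1417⁻¹ ≡ 2649.
x ≡ 1417⁻¹·2819 ≡ 2649·2819 ≡ 321 (mod 5722).

321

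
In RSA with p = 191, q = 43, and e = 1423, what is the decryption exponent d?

3847

φ(n) = (p−1)(q−1) = 190·42 = 7980.
Need d with 1423·d ≡ 1 (mod 7980). Apply the extended Euclidean algorithm:
7980 = 5·1423 + 865
1423 = 1·865 + 558
865 = 1·558 + 307
558 = 1·307 + 251
307 = 1·251 + 56
251 = 4·56 + 27
56 = 2·27 + 2
27 = 13·2 + 1
2 = 2·1 + 0
Back-substitute:
1 = 27 − 13·2
1 = −13·56 + 27·27
1 = 27·251 − 121·56
1 = −121·307 + 148·251
1 = 148·558 − 269·307
1 = −269·865 + 417·558
1 = 417·1423 − 686·865
1 = −686·7980 + 3847·1423
So 1423·3847 ≡ 1 (mod 7980), hence d = 3847.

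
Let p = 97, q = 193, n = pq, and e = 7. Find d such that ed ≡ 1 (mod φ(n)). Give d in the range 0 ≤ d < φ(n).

φ(n) = (p−1)(q−1) = 96·192 = 18432.
Need d with 7·d ≡ 1 (mod 18432). Apply the extended Euclidean algorithm:
18432 = 2633·7 + 1
7 = 7·1 + 0
Back-substitute:
1 = 18432 − 2633·7
So 7·(-2633) ≡ 1 (mod 18432), hence d ≡ -2633 ≡ 15799 (mod 18432).

15799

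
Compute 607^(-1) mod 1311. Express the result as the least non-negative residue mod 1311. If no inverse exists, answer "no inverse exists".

Extended Euclidean algorithm:
1311 = 2·607 + 97
607 = 6·97 + 25
97 = 3·25 + 22
25 = 1·22 + 3
22 = 7·3 + 1
3 = 3·1 + 0
The gcd is 1. Working backward:
1 = 22 − 7·3
1 = −7·25 + 8·22
1 = 8·97 − 31·25
1 = −31·607 + 194·97
1 = 194·1311 − 419·607
So 607·(-419) ≡ 1 (mod 1311), and -419 ≡ 892 (mod 1311).

892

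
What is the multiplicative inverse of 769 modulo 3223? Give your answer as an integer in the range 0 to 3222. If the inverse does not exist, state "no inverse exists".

285

Apply the Euclidean algorithm to 3223 and 769:
3223 = 4·769 + 147
769 = 5·147 + 34
147 = 4·34 + 11
34 = 3·11 + 1
11 = 11·1 + 0
The gcd is 1. Working backward:
1 = 34 − 3·11
1 = −3·147 + 13·34
1 = 13·769 − 68·147
1 = −68·3223 + 285·769
So 769·285 ≡ 1 (mod 3223).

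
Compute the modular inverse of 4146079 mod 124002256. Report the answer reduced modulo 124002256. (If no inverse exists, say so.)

Compute gcd(4146079, 124002256):
124002256 = 29*4146079 + 3765965
4146079 = 1*3765965 + 380114
3765965 = 9*380114 + 344939
380114 = 1*344939 + 35175
344939 = 9*35175 + 28364
35175 = 1*28364 + 6811
28364 = 4*6811 + 1120
6811 = 6*1120 + 91
1120 = 12*91 + 28
91 = 3*28 + 7
28 = 4*7 + 0
Since gcd = 7 > 1, 4146079 is not a unit mod 124002256.

no inverse exists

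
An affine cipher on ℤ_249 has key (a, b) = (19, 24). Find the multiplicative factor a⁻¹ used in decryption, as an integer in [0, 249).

118

Apply the Euclidean algorithm to 249 and 19:
249 = 13*19 + 2
19 = 9*2 + 1
2 = 2*1 + 0
Since gcd(19, 249) = 1, back-substitute to write 1 as a combination:
1 = 19 − 9·2
1 = −9·249 + 118·19
So 19·118 ≡ 1 (mod 249).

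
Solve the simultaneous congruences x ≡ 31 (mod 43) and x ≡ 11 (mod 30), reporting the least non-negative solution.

Write x = 31 + 43·k. Then 43·k ≡ 11 − 31 ≡ 10 (mod 30).
Need 43⁻¹ mod 30. Extended Euclid on (30, 13):
30 = 2×13 + 4
13 = 3×4 + 1
4 = 4×1 + 0
Back-substitute:
1 = 13 − 3·4
1 = −3·30 + 7·13
43⁻¹ ≡ 7 (mod 30), so k ≡ 7·10 ≡ 10 (mod 30).
x = 31 + 43·10 = 461.

461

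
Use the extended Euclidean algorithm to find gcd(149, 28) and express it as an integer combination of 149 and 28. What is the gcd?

Euclidean algorithm:
149 = 5·28 + 9
28 = 3·9 + 1
9 = 9·1 + 0
gcd(149, 28) = 1.
Back-substituting:
1 = 28 − 3·9
1 = −3·149 + 16·28
So 1 = (-3)·149 + (16)·28.

1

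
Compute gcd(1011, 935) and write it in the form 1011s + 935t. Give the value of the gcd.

1

Apply Euclid's algorithm to 1011 and 935:
1011 = 1·935 + 76
935 = 12·76 + 23
76 = 3·23 + 7
23 = 3·7 + 2
7 = 3·2 + 1
2 = 2·1 + 0
gcd(1011, 935) = 1.
Express as a combination:
1 = 7 − 3·2
1 = −3·23 + 10·7
1 = 10·76 − 33·23
1 = −33·935 + 406·76
1 = 406·1011 − 439·935
So 1 = (406)·1011 + (-439)·935.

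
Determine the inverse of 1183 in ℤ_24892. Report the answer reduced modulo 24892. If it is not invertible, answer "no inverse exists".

Compute gcd(1183, 24892):
24892 = 21·1183 + 49
1183 = 24·49 + 7
49 = 7·7 + 0
The gcd is 7, not 1, hence no inverse exists.

no inverse exists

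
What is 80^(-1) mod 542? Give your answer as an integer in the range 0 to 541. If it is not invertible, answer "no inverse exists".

Euclidean algorithm on 542, 80:
542 = 6*80 + 62
80 = 1*62 + 18
62 = 3*18 + 8
18 = 2*8 + 2
8 = 4*2 + 0
Since gcd = 2 > 1, 80 is not a unit mod 542.

no inverse exists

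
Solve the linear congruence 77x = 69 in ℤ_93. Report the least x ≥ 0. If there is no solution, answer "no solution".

First find gcd(77, 93):
93 = 1*77 + 16
77 = 4*16 + 13
16 = 1*13 + 3
13 = 4*3 + 1
3 = 3*1 + 0
gcd = 1, so a unique solution mod 93 exists.
Back-substitute for the Bézout coefficients:
1 = 13 − 4·3
1 = −4·16 + 5·13
1 = 5·77 − 24·16
1 = −24·93 + 29·77
So 77·(29) ≡ 1 (mod 93), giving 77⁻¹ ≡ 29.
x ≡ 77⁻¹·69 ≡ 29·69 ≡ 48 (mod 93).

48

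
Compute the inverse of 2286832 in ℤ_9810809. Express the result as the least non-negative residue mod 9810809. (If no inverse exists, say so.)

1396073

gcd(9810809, 2286832) by repeated division:
9810809 = 4*2286832 + 663481
2286832 = 3*663481 + 296389
663481 = 2*296389 + 70703
296389 = 4*70703 + 13577
70703 = 5*13577 + 2818
13577 = 4*2818 + 2305
2818 = 1*2305 + 513
2305 = 4*513 + 253
513 = 2*253 + 7
253 = 36*7 + 1
7 = 7*1 + 0
The gcd is 1. Working backward:
1 = 253 − 36·7
1 = −36·513 + 73·253
1 = 73·2305 − 328·513
1 = −328·2818 + 401·2305
1 = 401·13577 − 1932·2818
1 = −1932·70703 + 10061·13577
1 = 10061·296389 − 42176·70703
1 = −42176·663481 + 94413·296389
1 = 94413·2286832 − 325415·663481
1 = −325415·9810809 + 1396073·2286832
So 2286832·1396073 ≡ 1 (mod 9810809).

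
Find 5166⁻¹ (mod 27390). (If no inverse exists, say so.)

Euclidean algorithm on 27390, 5166:
27390 = 5*5166 + 1560
5166 = 3*1560 + 486
1560 = 3*486 + 102
486 = 4*102 + 78
102 = 1*78 + 24
78 = 3*24 + 6
24 = 4*6 + 0
Since gcd = 6 > 1, 5166 is not a unit mod 27390.

no inverse exists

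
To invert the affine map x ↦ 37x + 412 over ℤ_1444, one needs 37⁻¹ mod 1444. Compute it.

1405

Run Euclid on (1444, 37):
1444 = 39×37 + 1
37 = 37×1 + 0
The gcd is 1. Working backward:
1 = 1444 − 39·37
Hence 37⁻¹ ≡ -39 ≡ 1405 (mod 1444).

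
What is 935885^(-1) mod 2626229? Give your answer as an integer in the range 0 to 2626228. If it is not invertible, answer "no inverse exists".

Run Euclid on (2626229, 935885):
2626229 = 2×935885 + 754459
935885 = 1×754459 + 181426
754459 = 4×181426 + 28755
181426 = 6×28755 + 8896
28755 = 3×8896 + 2067
8896 = 4×2067 + 628
2067 = 3×628 + 183
628 = 3×183 + 79
183 = 2×79 + 25
79 = 3×25 + 4
25 = 6×4 + 1
4 = 4×1 + 0
Since gcd(935885, 2626229) = 1, back-substitute to write 1 as a combination:
1 = 25 − 6·4
1 = −6·79 + 19·25
1 = 19·183 − 44·79
1 = −44·628 + 151·183
1 = 151·2067 − 497·628
1 = −497·8896 + 2139·2067
1 = 2139·28755 − 6914·8896
1 = −6914·181426 + 43623·28755
1 = 43623·754459 − 181406·181426
1 = −181406·935885 + 225029·754459
1 = 225029·2626229 − 631464·935885
Thus 935885·(-631464) ≡ 1 (mod 2626229); reducing, -631464 mod 2626229 = 1994765.

1994765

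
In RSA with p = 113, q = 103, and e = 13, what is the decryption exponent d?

7909

φ(n) = (p−1)(q−1) = 112·102 = 11424.
Need d with 13·d ≡ 1 (mod 11424). Apply the extended Euclidean algorithm:
11424 = 878×13 + 10
13 = 1×10 + 3
10 = 3×3 + 1
3 = 3×1 + 0
Back-substitute:
1 = 10 − 3·3
1 = −3·13 + 4·10
1 = 4·11424 − 3515·13
So 13·(-3515) ≡ 1 (mod 11424), hence d ≡ -3515 ≡ 7909 (mod 11424).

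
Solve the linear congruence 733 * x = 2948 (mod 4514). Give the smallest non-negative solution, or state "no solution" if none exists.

2338

First find gcd(733, 4514):
4514 = 6×733 + 116
733 = 6×116 + 37
116 = 3×37 + 5
37 = 7×5 + 2
5 = 2×2 + 1
2 = 2×1 + 0
gcd = 1, so a unique solution mod 4514 exists.
Back-substitute for the Bézout coefficients:
1 = 5 − 2·2
1 = −2·37 + 15·5
1 = 15·116 − 47·37
1 = −47·733 + 297·116
1 = 297·4514 − 1829·733
So 733·(-1829) ≡ 1 (mod 4514), giving 733⁻¹ ≡ 2685.
x ≡ 733⁻¹·2948 ≡ 2685·2948 ≡ 2338 (mod 4514).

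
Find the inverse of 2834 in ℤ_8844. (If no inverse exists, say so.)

no inverse exists

Compute gcd(2834, 8844):
8844 = 3×2834 + 342
2834 = 8×342 + 98
342 = 3×98 + 48
98 = 2×48 + 2
48 = 24×2 + 0
gcd(2834, 8844) = 2 ≠ 1, so 2834 has no multiplicative inverse modulo 8844.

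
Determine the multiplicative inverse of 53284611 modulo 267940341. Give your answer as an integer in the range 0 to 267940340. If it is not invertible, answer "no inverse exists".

no inverse exists

Compute gcd(53284611, 267940341):
267940341 = 5*53284611 + 1517286
53284611 = 35*1517286 + 179601
1517286 = 8*179601 + 80478
179601 = 2*80478 + 18645
80478 = 4*18645 + 5898
18645 = 3*5898 + 951
5898 = 6*951 + 192
951 = 4*192 + 183
192 = 1*183 + 9
183 = 20*9 + 3
9 = 3*3 + 0
gcd(53284611, 267940341) = 3 ≠ 1, so 53284611 has no multiplicative inverse modulo 267940341.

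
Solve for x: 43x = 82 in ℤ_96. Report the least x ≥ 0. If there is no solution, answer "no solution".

22

First find gcd(43, 96):
96 = 2*43 + 10
43 = 4*10 + 3
10 = 3*3 + 1
3 = 3*1 + 0
gcd = 1, so a unique solution mod 96 exists.
Back-substitute for the Bézout coefficients:
1 = 10 − 3·3
1 = −3·43 + 13·10
1 = 13·96 − 29·43
So 43·(-29) ≡ 1 (mod 96), giving 43⁻¹ ≡ 67.
x ≡ 43⁻¹·82 ≡ 67·82 ≡ 22 (mod 96).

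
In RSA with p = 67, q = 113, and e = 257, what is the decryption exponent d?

1697

φ(n) = (p−1)(q−1) = 66·112 = 7392.
Need d with 257·d ≡ 1 (mod 7392). Apply the extended Euclidean algorithm:
7392 = 28·257 + 196
257 = 1·196 + 61
196 = 3·61 + 13
61 = 4·13 + 9
13 = 1·9 + 4
9 = 2·4 + 1
4 = 4·1 + 0
Back-substitute:
1 = 9 − 2·4
1 = −2·13 + 3·9
1 = 3·61 − 14·13
1 = −14·196 + 45·61
1 = 45·257 − 59·196
1 = −59·7392 + 1697·257
So 257·1697 ≡ 1 (mod 7392), hence d = 1697.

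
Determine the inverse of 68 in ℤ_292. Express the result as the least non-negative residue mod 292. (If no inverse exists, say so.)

no inverse exists

Euclidean algorithm on 292, 68:
292 = 4·68 + 20
68 = 3·20 + 8
20 = 2·8 + 4
8 = 2·4 + 0
gcd(68, 292) = 4 ≠ 1, so 68 has no multiplicative inverse modulo 292.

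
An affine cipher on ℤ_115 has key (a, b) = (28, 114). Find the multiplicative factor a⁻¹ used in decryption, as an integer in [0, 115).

37

Apply the Euclidean algorithm to 115 and 28:
115 = 4×28 + 3
28 = 9×3 + 1
3 = 3×1 + 0
gcd = 1, so the inverse exists. Back-substitute:
1 = 28 − 9·3
1 = −9·115 + 37·28
So 28·37 ≡ 1 (mod 115).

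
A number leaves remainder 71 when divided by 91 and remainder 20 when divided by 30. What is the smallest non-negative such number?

Write x = 71 + 91·k. Then 91·k ≡ 20 − 71 ≡ 9 (mod 30).
Need 91⁻¹ mod 30. Extended Euclid on (30, 1):
30 = 30×1 + 0
91⁻¹ ≡ 1 (mod 30), so k ≡ 1·9 ≡ 9 (mod 30).
x = 71 + 91·9 = 890.

890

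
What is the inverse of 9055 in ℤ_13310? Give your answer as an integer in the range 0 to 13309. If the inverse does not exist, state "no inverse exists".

Compute gcd(9055, 13310):
13310 = 1·9055 + 4255
9055 = 2·4255 + 545
4255 = 7·545 + 440
545 = 1·440 + 105
440 = 4·105 + 20
105 = 5·20 + 5
20 = 4·5 + 0
The gcd is 5, not 1, hence no inverse exists.

no inverse exists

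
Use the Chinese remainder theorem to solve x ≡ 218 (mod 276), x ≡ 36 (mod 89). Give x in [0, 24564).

13742

Write x = 218 + 276·k. Then 276·k ≡ 36 − 218 ≡ 85 (mod 89).
Need 276⁻¹ mod 89. Extended Euclid on (89, 9):
89 = 9·9 + 8
9 = 1·8 + 1
8 = 8·1 + 0
Back-substitute:
1 = 9 − 8
1 = −89 + 10·9
276⁻¹ ≡ 10 (mod 89), so k ≡ 10·85 ≡ 49 (mod 89).
x = 218 + 276·49 = 13742.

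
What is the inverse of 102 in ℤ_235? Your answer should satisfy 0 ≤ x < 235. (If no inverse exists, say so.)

53

Extended Euclidean algorithm:
235 = 2×102 + 31
102 = 3×31 + 9
31 = 3×9 + 4
9 = 2×4 + 1
4 = 4×1 + 0
Since gcd(102, 235) = 1, back-substitute to write 1 as a combination:
1 = 9 − 2·4
1 = −2·31 + 7·9
1 = 7·102 − 23·31
1 = −23·235 + 53·102
So 102·53 ≡ 1 (mod 235).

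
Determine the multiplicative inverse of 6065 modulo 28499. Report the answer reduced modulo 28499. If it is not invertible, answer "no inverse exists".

14031

gcd(28499, 6065) by repeated division:
28499 = 4×6065 + 4239
6065 = 1×4239 + 1826
4239 = 2×1826 + 587
1826 = 3×587 + 65
587 = 9×65 + 2
65 = 32×2 + 1
2 = 2×1 + 0
gcd = 1, so the inverse exists. Back-substitute:
1 = 65 − 32·2
1 = −32·587 + 289·65
1 = 289·1826 − 899·587
1 = −899·4239 + 2087·1826
1 = 2087·6065 − 2986·4239
1 = −2986·28499 + 14031·6065
So 6065·14031 ≡ 1 (mod 28499).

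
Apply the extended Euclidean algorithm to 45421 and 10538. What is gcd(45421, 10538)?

Euclidean algorithm:
45421 = 4×10538 + 3269
10538 = 3×3269 + 731
3269 = 4×731 + 345
731 = 2×345 + 41
345 = 8×41 + 17
41 = 2×17 + 7
17 = 2×7 + 3
7 = 2×3 + 1
3 = 3×1 + 0
gcd(45421, 10538) = 1.
Back-substituting:
1 = 7 − 2·3
1 = −2·17 + 5·7
1 = 5·41 − 12·17
1 = −12·345 + 101·41
1 = 101·731 − 214·345
1 = −214·3269 + 957·731
1 = 957·10538 − 3085·3269
1 = −3085·45421 + 13297·10538
So 1 = (-3085)·45421 + (13297)·10538.

1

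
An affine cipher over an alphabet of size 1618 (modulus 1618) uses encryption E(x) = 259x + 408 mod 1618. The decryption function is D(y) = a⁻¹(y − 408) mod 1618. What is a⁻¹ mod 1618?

Run Euclid on (1618, 259):
1618 = 6*259 + 64
259 = 4*64 + 3
64 = 21*3 + 1
3 = 3*1 + 0
gcd = 1, so the inverse exists. Back-substitute:
1 = 64 − 21·3
1 = −21·259 + 85·64
1 = 85·1618 − 531·259
So 259·(-531) ≡ 1 (mod 1618), and -531 ≡ 1087 (mod 1618).

1087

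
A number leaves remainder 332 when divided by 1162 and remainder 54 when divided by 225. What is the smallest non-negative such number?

210654

Write x = 332 + 1162·k. Then 1162·k ≡ 54 − 332 ≡ 172 (mod 225).
Need 1162⁻¹ mod 225. Extended Euclid on (225, 37):
225 = 6×37 + 3
37 = 12×3 + 1
3 = 3×1 + 0
Back-substitute:
1 = 37 − 12·3
1 = −12·225 + 73·37
1162⁻¹ ≡ 73 (mod 225), so k ≡ 73·172 ≡ 181 (mod 225).
x = 332 + 1162·181 = 210654.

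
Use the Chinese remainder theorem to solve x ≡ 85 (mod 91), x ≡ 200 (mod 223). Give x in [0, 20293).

Write x = 85 + 91·k. Then 91·k ≡ 200 − 85 ≡ 115 (mod 223).
Need 91⁻¹ mod 223. Extended Euclid on (223, 91):
223 = 2×91 + 41
91 = 2×41 + 9
41 = 4×9 + 5
9 = 1×5 + 4
5 = 1×4 + 1
4 = 4×1 + 0
Back-substitute:
1 = 5 − 4
1 = −9 + 2·5
1 = 2·41 − 9·9
1 = −9·91 + 20·41
1 = 20·223 − 49·91
91⁻¹ ≡ 174 (mod 223), so k ≡ 174·115 ≡ 163 (mod 223).
x = 85 + 91·163 = 14918.

14918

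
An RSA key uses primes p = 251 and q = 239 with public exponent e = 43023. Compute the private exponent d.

47587

φ(n) = (p−1)(q−1) = 250·238 = 59500.
Need d with 43023·d ≡ 1 (mod 59500). Apply the extended Euclidean algorithm:
59500 = 1*43023 + 16477
43023 = 2*16477 + 10069
16477 = 1*10069 + 6408
10069 = 1*6408 + 3661
6408 = 1*3661 + 2747
3661 = 1*2747 + 914
2747 = 3*914 + 5
914 = 182*5 + 4
5 = 1*4 + 1
4 = 4*1 + 0
Back-substitute:
1 = 5 − 4
1 = −914 + 183·5
1 = 183·2747 − 550·914
1 = −550·3661 + 733·2747
1 = 733·6408 − 1283·3661
1 = −1283·10069 + 2016·6408
1 = 2016·16477 − 3299·10069
1 = −3299·43023 + 8614·16477
1 = 8614·59500 − 11913·43023
So 43023·(-11913) ≡ 1 (mod 59500), hence d ≡ -11913 ≡ 47587 (mod 59500).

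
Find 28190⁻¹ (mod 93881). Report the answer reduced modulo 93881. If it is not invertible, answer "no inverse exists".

71598

gcd(93881, 28190) by repeated division:
93881 = 3·28190 + 9311
28190 = 3·9311 + 257
9311 = 36·257 + 59
257 = 4·59 + 21
59 = 2·21 + 17
21 = 1·17 + 4
17 = 4·4 + 1
4 = 4·1 + 0
Since gcd(28190, 93881) = 1, back-substitute to write 1 as a combination:
1 = 17 − 4·4
1 = −4·21 + 5·17
1 = 5·59 − 14·21
1 = −14·257 + 61·59
1 = 61·9311 − 2210·257
1 = −2210·28190 + 6691·9311
1 = 6691·93881 − 22283·28190
Hence 28190⁻¹ ≡ -22283 ≡ 71598 (mod 93881).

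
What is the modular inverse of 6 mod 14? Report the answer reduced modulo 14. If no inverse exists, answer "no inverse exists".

no inverse exists

Compute gcd(6, 14):
14 = 2*6 + 2
6 = 3*2 + 0
The gcd is 2, not 1, hence no inverse exists.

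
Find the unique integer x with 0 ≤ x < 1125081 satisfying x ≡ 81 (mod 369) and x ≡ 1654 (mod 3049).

Write x = 81 + 369·k. Then 369·k ≡ 1654 − 81 ≡ 1573 (mod 3049).
Need 369⁻¹ mod 3049. Extended Euclid on (3049, 369):
3049 = 8·369 + 97
369 = 3·97 + 78
97 = 1·78 + 19
78 = 4·19 + 2
19 = 9·2 + 1
2 = 2·1 + 0
Back-substitute:
1 = 19 − 9·2
1 = −9·78 + 37·19
1 = 37·97 − 46·78
1 = −46·369 + 175·97
1 = 175·3049 − 1446·369
369⁻¹ ≡ 1603 (mod 3049), so k ≡ 1603·1573 ≡ 3045 (mod 3049).
x = 81 + 369·3045 = 1123686.

1123686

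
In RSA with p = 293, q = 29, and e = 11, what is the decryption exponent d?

5203

φ(n) = (p−1)(q−1) = 292·28 = 8176.
Need d with 11·d ≡ 1 (mod 8176). Apply the extended Euclidean algorithm:
8176 = 743·11 + 3
11 = 3·3 + 2
3 = 1·2 + 1
2 = 2·1 + 0
Back-substitute:
1 = 3 − 2
1 = −11 + 4·3
1 = 4·8176 − 2973·11
So 11·(-2973) ≡ 1 (mod 8176), hence d ≡ -2973 ≡ 5203 (mod 8176).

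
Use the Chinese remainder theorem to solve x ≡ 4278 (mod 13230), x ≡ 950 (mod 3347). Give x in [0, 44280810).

Write x = 4278 + 13230·k. Then 13230·k ≡ 950 − 4278 ≡ 19 (mod 3347).
Need 13230⁻¹ mod 3347. Extended Euclid on (3347, 3189):
3347 = 1×3189 + 158
3189 = 20×158 + 29
158 = 5×29 + 13
29 = 2×13 + 3
13 = 4×3 + 1
3 = 3×1 + 0
Back-substitute:
1 = 13 − 4·3
1 = −4·29 + 9·13
1 = 9·158 − 49·29
1 = −49·3189 + 989·158
1 = 989·3347 − 1038·3189
13230⁻¹ ≡ 2309 (mod 3347), so k ≡ 2309·19 ≡ 360 (mod 3347).
x = 4278 + 13230·360 = 4767078.

4767078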